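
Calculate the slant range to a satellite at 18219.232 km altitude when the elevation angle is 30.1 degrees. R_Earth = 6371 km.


h = 18219.232 km, el = 30.1 deg
d = -R_E*sin(el) + sqrt((R_E*sin(el))^2 + 2*R_E*h + h^2)
d = -6371.0000*sin(0.5253441) + sqrt((6371.0000*0.5015107)^2 + 2*6371.0000*18219.232 + 18219.232^2)
d = 20769.4050 km

20769.4050 km


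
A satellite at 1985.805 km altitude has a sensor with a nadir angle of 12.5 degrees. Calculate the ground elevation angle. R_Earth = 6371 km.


r = R_E + alt = 8356.8050 km
Law of sines in the satellite / Earth-center / ground-point triangle:
  sin(nadir)/R_E = sin(90 + el)/r  =>  cos(el) = (r/R_E)*sin(nadir)
cos(el) = (8356.8050 / 6371.0000) * sin(12.5 deg) = 0.2839026
el = arccos(0.2839026) = 73.5067 deg
(Earth-central angle = 90 - nadir - el = 3.9933 deg)

73.5067 degrees


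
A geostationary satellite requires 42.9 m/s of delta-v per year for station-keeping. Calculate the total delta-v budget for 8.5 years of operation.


dV = rate * years = 42.9 * 8.5
dV = 364.6500 m/s

364.6500 m/s


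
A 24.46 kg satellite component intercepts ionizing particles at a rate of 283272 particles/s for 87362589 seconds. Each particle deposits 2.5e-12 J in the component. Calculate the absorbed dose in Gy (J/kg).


Total energy deposited = rate * time * E_per
  = 283272 * 87362589 * 2.5e-12 = 61.8684 J
Dose = E_total / mass = 61.8684 / 24.46
Dose = 2.5294 Gy

2.5294 Gy


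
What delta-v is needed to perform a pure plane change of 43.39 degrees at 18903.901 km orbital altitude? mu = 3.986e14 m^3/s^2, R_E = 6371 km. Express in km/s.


r = 25274.9010 km = 2.5274901e+07 m
V = sqrt(mu/r) = 3971.2197 m/s
di = 43.39 deg = 0.7572984 rad
dV = 2*V*sin(di/2) = 2*3971.2197*sin(0.3786492)
dV = 2936.0472 m/s = 2.9360 km/s

2.9360 km/s


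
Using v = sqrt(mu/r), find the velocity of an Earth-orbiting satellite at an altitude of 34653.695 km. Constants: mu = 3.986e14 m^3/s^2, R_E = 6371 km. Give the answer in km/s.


r = R_E + alt = 6371.0 + 34653.695 = 41024.6950 km = 4.1024695e+07 m
v = sqrt(mu/r) = sqrt(3.986e14 / 4.1024695e+07) = 3117.0658 m/s = 3.1171 km/s

3.1171 km/s


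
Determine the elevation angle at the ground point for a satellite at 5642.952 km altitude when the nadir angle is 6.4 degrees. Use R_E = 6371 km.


r = R_E + alt = 12013.9520 km
Law of sines in the satellite / Earth-center / ground-point triangle:
  sin(nadir)/R_E = sin(90 + el)/r  =>  cos(el) = (r/R_E)*sin(nadir)
cos(el) = (12013.9520 / 6371.0000) * sin(6.4 deg) = 0.2101997
el = arccos(0.2101997) = 77.8659 deg
(Earth-central angle = 90 - nadir - el = 5.7341 deg)

77.8659 degrees


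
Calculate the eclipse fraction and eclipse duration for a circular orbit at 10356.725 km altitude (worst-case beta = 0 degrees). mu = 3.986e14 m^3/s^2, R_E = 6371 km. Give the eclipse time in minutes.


r = 16727.7250 km
T = 358.8519 min
Eclipse fraction = arcsin(R_E/r)/pi = arcsin(6371.0000/16727.7250)/pi
= arcsin(0.3808647)/pi = 0.1243736
Eclipse duration = 0.1243736 * 358.8519 = 44.6317 min

44.6317 minutes


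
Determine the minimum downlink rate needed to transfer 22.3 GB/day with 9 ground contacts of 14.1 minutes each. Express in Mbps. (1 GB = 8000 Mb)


total contact time = 9 * 14.1 * 60 = 7614.0000 s
data = 22.3 GB = 178400.0000 Mb
rate = 178400.0000 / 7614.0000 = 23.4305 Mbps

23.4305 Mbps


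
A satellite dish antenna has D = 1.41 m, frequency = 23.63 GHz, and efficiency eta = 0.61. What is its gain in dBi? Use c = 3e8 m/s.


lambda = c/f = 3e8 / 2.363e+10 = 0.01269573 m
G = eta*(pi*D/lambda)^2 = 0.61*(pi*1.41/0.01269573)^2
G = 74259.6229 (linear)
G = 10*log10(74259.6229) = 48.7075 dBi

48.7075 dBi


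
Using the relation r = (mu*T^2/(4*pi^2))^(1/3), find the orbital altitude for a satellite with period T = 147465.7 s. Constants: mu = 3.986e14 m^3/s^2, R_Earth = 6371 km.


T = 147465.7 s
r = (mu*T^2/(4*pi^2))^(1/3) = (3.986e14 * 147465.7^2 / (4*pi^2))^(1/3)
r = 6.032813e+07 m = 60328.1300 km
alt = r - R_E = 60328.1300 - 6371 = 53957.1300 km

53957.1300 km


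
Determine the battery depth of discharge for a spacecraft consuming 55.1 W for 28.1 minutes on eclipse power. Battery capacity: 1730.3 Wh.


E_used = P * t / 60 = 55.1 * 28.1 / 60 = 25.8052 Wh
DOD = E_used / E_total * 100 = 25.8052 / 1730.3 * 100
DOD = 1.4914 %

1.4914 %


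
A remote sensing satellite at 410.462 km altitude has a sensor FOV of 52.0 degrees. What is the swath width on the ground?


FOV = 52.0 deg = 0.9075712 rad
swath = 2 * alt * tan(FOV/2) = 2 * 410.462 * tan(0.4537856)
swath = 2 * 410.462 * 0.4877326
swath = 400.3914 km

400.3914 km


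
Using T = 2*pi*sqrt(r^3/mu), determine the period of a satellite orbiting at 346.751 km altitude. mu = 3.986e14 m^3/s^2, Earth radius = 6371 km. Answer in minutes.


r = 6717.7510 km = 6.717751e+06 m
T = 2*pi*sqrt(r^3/mu) = 2*pi*sqrt(3.0315987e+20 / 3.986e14)
T = 5479.5775 s = 91.3263 min

91.3263 minutes


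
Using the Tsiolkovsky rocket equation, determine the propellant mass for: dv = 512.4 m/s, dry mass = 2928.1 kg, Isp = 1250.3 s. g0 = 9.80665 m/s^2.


ve = Isp * g0 = 1250.3 * 9.80665 = 12261.254495 m/s
mass ratio = exp(dv/ve) = exp(512.4/12261.254495) = 1.04267568
m_prop = m_dry * (mr - 1) = 2928.1 * (1.04267568 - 1)
m_prop = 124.9587 kg

124.9587 kg


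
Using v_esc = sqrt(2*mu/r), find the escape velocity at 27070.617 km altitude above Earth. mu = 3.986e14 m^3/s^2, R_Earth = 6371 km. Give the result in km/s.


r = 6371.0 + 27070.617 = 33441.6170 km = 3.3441617e+07 m
v_esc = sqrt(2*mu/r) = sqrt(2*3.986e14 / 3.3441617e+07)
v_esc = 4882.4748 m/s = 4.8825 km/s

4.8825 km/s


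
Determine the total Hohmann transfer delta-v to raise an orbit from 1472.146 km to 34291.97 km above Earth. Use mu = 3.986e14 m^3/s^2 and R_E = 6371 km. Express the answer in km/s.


r1 = 7843.1460 km = 7.843146e+06 m
r2 = 40662.9700 km = 4.066297e+07 m
dv1 = sqrt(mu/r1)*(sqrt(2*r2/(r1+r2)) - 1) = 2101.8936 m/s
dv2 = sqrt(mu/r2)*(1 - sqrt(2*r1/(r1+r2))) = 1350.4443 m/s
total dv = |dv1| + |dv2| = 2101.8936 + 1350.4443 = 3452.3379 m/s = 3.4523 km/s

3.4523 km/s


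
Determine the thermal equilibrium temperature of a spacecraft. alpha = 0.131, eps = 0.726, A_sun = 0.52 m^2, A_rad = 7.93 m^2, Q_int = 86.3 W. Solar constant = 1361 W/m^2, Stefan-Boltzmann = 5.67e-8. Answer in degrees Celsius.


Numerator = alpha*S*A_sun + Q_int = 0.131*1361*0.52 + 86.3 = 179.0113 W
Denominator = eps*sigma*A_rad = 0.726*5.67e-8*7.93 = 3.2643211e-07 W/K^4
T^4 = 5.483876e+08 K^4
T = 153.0284 K = -120.1216 C

-120.1216 degrees Celsius


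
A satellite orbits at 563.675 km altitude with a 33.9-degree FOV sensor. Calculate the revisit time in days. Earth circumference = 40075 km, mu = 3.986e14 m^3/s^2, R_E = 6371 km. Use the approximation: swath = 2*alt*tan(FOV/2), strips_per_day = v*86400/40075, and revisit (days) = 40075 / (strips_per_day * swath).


swath = 2*563.675*tan(0.2958333) = 343.5900 km
v = sqrt(mu/r) = 7581.5079 m/s = 7.5815 km/s
strips/day = v*86400/40075 = 7.5815*86400/40075 = 16.3454
coverage/day = strips * swath = 16.3454 * 343.5900 = 5616.1195 km
revisit = 40075 / 5616.1195 = 7.1357 days

7.1357 days


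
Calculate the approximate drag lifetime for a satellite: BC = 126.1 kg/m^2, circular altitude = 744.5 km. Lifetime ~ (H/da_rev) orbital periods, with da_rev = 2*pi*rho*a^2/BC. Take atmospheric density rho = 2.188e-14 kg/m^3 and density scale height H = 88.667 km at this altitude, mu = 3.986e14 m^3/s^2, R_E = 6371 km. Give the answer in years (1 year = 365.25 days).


a = R_E + alt = 7115.5000 km = 7.1155e+06 m
da_rev = 2*pi*rho*a^2/BC = 2*pi*2.188e-14*(7.1155e+06)^2/126.1 = 0.0551979496 m per revolution
N = H/da_rev = 88667.0000 m / 0.0551979496 m = 1.6063459e+06 revolutions
P = 2*pi*sqrt(a^3/mu) = 5973.3692 s
lifetime = N*P = 1.6063459e+06 * 5973.3692 = 9.5952971e+09 s = 111056.6790 days
years = 111056.6790 / 365.25 = 304.0566 years

304.0566 years


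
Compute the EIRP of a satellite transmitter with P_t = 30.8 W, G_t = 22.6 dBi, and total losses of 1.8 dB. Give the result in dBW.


Pt = 30.8 W = 14.8855 dBW
EIRP = Pt_dBW + Gt - losses = 14.8855 + 22.6 - 1.8 = 35.6855 dBW

35.6855 dBW


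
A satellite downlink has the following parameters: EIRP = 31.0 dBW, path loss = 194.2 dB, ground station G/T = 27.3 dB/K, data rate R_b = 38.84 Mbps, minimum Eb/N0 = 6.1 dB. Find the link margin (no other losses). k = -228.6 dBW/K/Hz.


C/N0 = EIRP - FSPL + G/T - k = 31.0 - 194.2 + 27.3 - (-228.6)
C/N0 = 92.7000 dB-Hz
R_b = 38.84 Mbps = 3.884e+07 bps -> 10*log10(R_b) = 75.8928 dB-Hz
Eb/N0 = C/N0 - 10*log10(R_b) = 92.7000 - 75.8928 = 16.8072 dB
Margin = Eb/N0 - Eb/N0_req = 16.8072 - 6.1 = 10.7072 dB (link closes)

10.7072 dB


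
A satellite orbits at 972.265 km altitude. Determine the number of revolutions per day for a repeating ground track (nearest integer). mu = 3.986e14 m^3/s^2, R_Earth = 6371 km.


r = 7.343265e+06 m
T = 2*pi*sqrt(r^3/mu) = 6262.4608 s = 104.3743 min
revs/day = 1440 / 104.3743 = 13.7965
Rounded: 14 revolutions per day

14 revolutions per day


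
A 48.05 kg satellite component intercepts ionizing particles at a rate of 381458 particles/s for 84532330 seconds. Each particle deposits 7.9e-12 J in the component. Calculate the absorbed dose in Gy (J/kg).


Total energy deposited = rate * time * E_per
  = 381458 * 84532330 * 7.9e-12 = 254.7397 J
Dose = E_total / mass = 254.7397 / 48.05
Dose = 5.3016 Gy

5.3016 Gy


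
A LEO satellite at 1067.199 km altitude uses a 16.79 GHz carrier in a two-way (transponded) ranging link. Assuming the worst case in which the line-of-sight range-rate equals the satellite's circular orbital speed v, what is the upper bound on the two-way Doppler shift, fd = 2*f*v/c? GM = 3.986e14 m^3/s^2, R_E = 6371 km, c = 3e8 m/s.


r = 7.438199e+06 m
v = sqrt(mu/r) = 7320.3990 m/s (worst-case radial velocity)
f = 16.79 GHz = 1.679e+10 Hz
fd = 2*f*v/c = 2*1.679e+10*7320.3990/3.0e+08
fd = 819396.6568 Hz

819396.6568 Hz


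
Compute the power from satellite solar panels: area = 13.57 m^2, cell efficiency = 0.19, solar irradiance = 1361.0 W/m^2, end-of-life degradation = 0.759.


P = area * eta * S * degradation
P = 13.57 * 0.19 * 1361.0 * 0.759
P = 2663.3813 W

2663.3813 W


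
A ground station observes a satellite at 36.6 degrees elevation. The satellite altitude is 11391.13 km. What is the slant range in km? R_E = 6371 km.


h = 11391.13 km, el = 36.6 deg
d = -R_E*sin(el) + sqrt((R_E*sin(el))^2 + 2*R_E*h + h^2)
d = -6371.0000*sin(0.6387905) + sqrt((6371.0000*0.5962249)^2 + 2*6371.0000*11391.13 + 11391.13^2)
d = 13211.2307 km

13211.2307 km


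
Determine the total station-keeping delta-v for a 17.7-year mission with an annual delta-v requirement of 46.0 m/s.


dV = rate * years = 46.0 * 17.7
dV = 814.2000 m/s

814.2000 m/s


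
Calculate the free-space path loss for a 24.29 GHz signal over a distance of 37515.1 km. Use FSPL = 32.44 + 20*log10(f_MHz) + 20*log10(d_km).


f = 24.29 GHz = 24290.0000 MHz
d = 37515.1 km
FSPL = 32.44 + 20*log10(24290.0000) + 20*log10(37515.1)
FSPL = 32.44 + 87.7086 + 91.4841
FSPL = 211.6327 dB

211.6327 dB


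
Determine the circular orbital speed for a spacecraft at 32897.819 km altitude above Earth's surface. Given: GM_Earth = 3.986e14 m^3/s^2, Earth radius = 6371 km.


r = R_E + alt = 6371.0 + 32897.819 = 39268.8190 km = 3.9268819e+07 m
v = sqrt(mu/r) = sqrt(3.986e14 / 3.9268819e+07) = 3185.9923 m/s = 3.1860 km/s

3.1860 km/s


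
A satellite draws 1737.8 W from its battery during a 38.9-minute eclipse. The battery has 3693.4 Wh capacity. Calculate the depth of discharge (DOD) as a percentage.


E_used = P * t / 60 = 1737.8 * 38.9 / 60 = 1126.6737 Wh
DOD = E_used / E_total * 100 = 1126.6737 / 3693.4 * 100
DOD = 30.5051 %

30.5051 %


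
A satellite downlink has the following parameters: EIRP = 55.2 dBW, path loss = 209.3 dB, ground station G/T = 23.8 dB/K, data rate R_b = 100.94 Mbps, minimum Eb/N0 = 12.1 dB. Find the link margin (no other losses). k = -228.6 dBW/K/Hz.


C/N0 = EIRP - FSPL + G/T - k = 55.2 - 209.3 + 23.8 - (-228.6)
C/N0 = 98.3000 dB-Hz
R_b = 100.94 Mbps = 1.0094e+08 bps -> 10*log10(R_b) = 80.0406 dB-Hz
Eb/N0 = C/N0 - 10*log10(R_b) = 98.3000 - 80.0406 = 18.2594 dB
Margin = Eb/N0 - Eb/N0_req = 18.2594 - 12.1 = 6.1594 dB (link closes)

6.1594 dB


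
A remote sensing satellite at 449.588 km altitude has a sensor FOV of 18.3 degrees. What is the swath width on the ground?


FOV = 18.3 deg = 0.3193953 rad
swath = 2 * alt * tan(FOV/2) = 2 * 449.588 * tan(0.1596976)
swath = 2 * 449.588 * 0.1610692
swath = 144.8296 km

144.8296 km


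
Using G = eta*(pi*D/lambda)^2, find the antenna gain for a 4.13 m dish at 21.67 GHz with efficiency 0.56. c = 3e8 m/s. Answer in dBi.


lambda = c/f = 3e8 / 2.167e+10 = 0.01384402 m
G = eta*(pi*D/lambda)^2 = 0.56*(pi*4.13/0.01384402)^2
G = 491884.5582 (linear)
G = 10*log10(491884.5582) = 56.9186 dBi

56.9186 dBi


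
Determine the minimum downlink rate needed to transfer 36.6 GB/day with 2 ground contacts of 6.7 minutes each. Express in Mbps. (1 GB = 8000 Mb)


total contact time = 2 * 6.7 * 60 = 804.0000 s
data = 36.6 GB = 292800.0000 Mb
rate = 292800.0000 / 804.0000 = 364.1791 Mbps

364.1791 Mbps


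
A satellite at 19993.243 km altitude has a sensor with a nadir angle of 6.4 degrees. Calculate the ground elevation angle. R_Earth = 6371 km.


r = R_E + alt = 26364.2430 km
Law of sines in the satellite / Earth-center / ground-point triangle:
  sin(nadir)/R_E = sin(90 + el)/r  =>  cos(el) = (r/R_E)*sin(nadir)
cos(el) = (26364.2430 / 6371.0000) * sin(6.4 deg) = 0.4612767
el = arccos(0.4612767) = 62.5305 deg
(Earth-central angle = 90 - nadir - el = 21.0695 deg)

62.5305 degrees


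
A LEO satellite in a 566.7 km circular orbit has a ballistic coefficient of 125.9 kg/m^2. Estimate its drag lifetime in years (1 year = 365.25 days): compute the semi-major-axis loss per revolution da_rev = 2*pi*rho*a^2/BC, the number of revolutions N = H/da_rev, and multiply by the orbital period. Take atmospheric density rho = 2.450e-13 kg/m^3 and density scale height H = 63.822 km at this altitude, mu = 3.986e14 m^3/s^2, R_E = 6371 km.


a = R_E + alt = 6937.7000 km = 6.9377e+06 m
da_rev = 2*pi*rho*a^2/BC = 2*pi*2.450e-13*(6.9377e+06)^2/125.9 = 0.588506488 m per revolution
N = H/da_rev = 63822.0000 m / 0.588506488 m = 108447.4026 revolutions
P = 2*pi*sqrt(a^3/mu) = 5750.8825 s
lifetime = N*P = 108447.4026 * 5750.8825 = 6.2366827e+08 s = 7218.3828 days
years = 7218.3828 / 365.25 = 19.7629 years

19.7629 years


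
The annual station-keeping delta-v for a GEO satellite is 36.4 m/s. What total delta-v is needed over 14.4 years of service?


dV = rate * years = 36.4 * 14.4
dV = 524.1600 m/s

524.1600 m/s


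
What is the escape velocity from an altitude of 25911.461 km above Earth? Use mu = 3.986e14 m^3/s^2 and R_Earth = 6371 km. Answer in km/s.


r = 6371.0 + 25911.461 = 32282.4610 km = 3.2282461e+07 m
v_esc = sqrt(2*mu/r) = sqrt(2*3.986e14 / 3.2282461e+07)
v_esc = 4969.3585 m/s = 4.9694 km/s

4.9694 km/s


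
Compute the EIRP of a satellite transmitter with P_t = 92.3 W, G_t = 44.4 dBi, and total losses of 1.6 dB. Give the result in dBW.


Pt = 92.3 W = 19.6520 dBW
EIRP = Pt_dBW + Gt - losses = 19.6520 + 44.4 - 1.6 = 62.4520 dBW

62.4520 dBW


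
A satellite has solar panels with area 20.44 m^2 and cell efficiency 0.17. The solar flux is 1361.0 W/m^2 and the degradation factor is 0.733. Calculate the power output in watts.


P = area * eta * S * degradation
P = 20.44 * 0.17 * 1361.0 * 0.733
P = 3466.5057 W

3466.5057 W


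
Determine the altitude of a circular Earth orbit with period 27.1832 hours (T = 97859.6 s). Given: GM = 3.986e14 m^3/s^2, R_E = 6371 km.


T = 97859.6 s
r = (mu*T^2/(4*pi^2))^(1/3) = (3.986e14 * 97859.6^2 / (4*pi^2))^(1/3)
r = 4.5898111e+07 m = 45898.1108 km
alt = r - R_E = 45898.1108 - 6371 = 39527.1108 km

39527.1108 km


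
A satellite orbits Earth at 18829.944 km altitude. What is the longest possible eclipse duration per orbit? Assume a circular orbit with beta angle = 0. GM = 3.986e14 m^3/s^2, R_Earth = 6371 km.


r = 25200.9440 km
T = 663.5676 min
Eclipse fraction = arcsin(R_E/r)/pi = arcsin(6371.0000/25200.9440)/pi
= arcsin(0.252808)/pi = 0.08135409
Eclipse duration = 0.08135409 * 663.5676 = 53.9839 min

53.9839 minutes


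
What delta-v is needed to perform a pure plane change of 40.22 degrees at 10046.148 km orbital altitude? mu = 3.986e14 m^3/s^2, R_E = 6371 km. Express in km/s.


r = 16417.1480 km = 1.6417148e+07 m
V = sqrt(mu/r) = 4927.4224 m/s
di = 40.22 deg = 0.7019714 rad
dV = 2*V*sin(di/2) = 2*4927.4224*sin(0.3509857)
dV = 3388.3281 m/s = 3.3883 km/s

3.3883 km/s


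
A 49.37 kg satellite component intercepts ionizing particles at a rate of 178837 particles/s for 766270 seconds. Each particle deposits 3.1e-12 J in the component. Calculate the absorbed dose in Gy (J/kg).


Total energy deposited = rate * time * E_per
  = 178837 * 766270 * 3.1e-12 = 0.424816 J
Dose = E_total / mass = 0.424816 / 49.37
Dose = 0.00860474 Gy

0.0086 Gy


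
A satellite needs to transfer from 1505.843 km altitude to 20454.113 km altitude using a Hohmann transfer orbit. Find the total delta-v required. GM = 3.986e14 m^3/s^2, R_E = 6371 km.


r1 = 7876.8430 km = 7.876843e+06 m
r2 = 26825.1130 km = 2.6825113e+07 m
dv1 = sqrt(mu/r1)*(sqrt(2*r2/(r1+r2)) - 1) = 1731.4206 m/s
dv2 = sqrt(mu/r2)*(1 - sqrt(2*r1/(r1+r2))) = 1257.5252 m/s
total dv = |dv1| + |dv2| = 1731.4206 + 1257.5252 = 2988.9459 m/s = 2.9889 km/s

2.9889 km/s


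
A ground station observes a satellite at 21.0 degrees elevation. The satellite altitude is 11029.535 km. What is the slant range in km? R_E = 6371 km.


h = 11029.535 km, el = 21.0 deg
d = -R_E*sin(el) + sqrt((R_E*sin(el))^2 + 2*R_E*h + h^2)
d = -6371.0000*sin(0.3665191) + sqrt((6371.0000*0.3583679)^2 + 2*6371.0000*11029.535 + 11029.535^2)
d = 14069.2629 km

14069.2629 km


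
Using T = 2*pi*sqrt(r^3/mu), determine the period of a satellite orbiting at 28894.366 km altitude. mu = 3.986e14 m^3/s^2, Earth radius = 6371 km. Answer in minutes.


r = 35265.3660 km = 3.5265366e+07 m
T = 2*pi*sqrt(r^3/mu) = 2*pi*sqrt(4.3857633e+22 / 3.986e14)
T = 65907.3446 s = 1098.4557 min

1098.4557 minutes


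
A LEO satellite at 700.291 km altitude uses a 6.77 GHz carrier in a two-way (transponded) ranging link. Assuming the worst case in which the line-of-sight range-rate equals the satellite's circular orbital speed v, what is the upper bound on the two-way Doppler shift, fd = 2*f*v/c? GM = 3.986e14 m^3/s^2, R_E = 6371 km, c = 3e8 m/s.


r = 7.071291e+06 m
v = sqrt(mu/r) = 7507.9141 m/s (worst-case radial velocity)
f = 6.77 GHz = 6.77e+09 Hz
fd = 2*f*v/c = 2*6.77e+09*7507.9141/3.0e+08
fd = 338857.1875 Hz

338857.1875 Hz


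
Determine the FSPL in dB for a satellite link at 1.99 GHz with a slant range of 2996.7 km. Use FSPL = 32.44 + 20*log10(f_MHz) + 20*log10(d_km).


f = 1.99 GHz = 1990.0000 MHz
d = 2996.7 km
FSPL = 32.44 + 20*log10(1990.0000) + 20*log10(2996.7)
FSPL = 32.44 + 65.9771 + 69.5329
FSPL = 167.9499 dB

167.9499 dB


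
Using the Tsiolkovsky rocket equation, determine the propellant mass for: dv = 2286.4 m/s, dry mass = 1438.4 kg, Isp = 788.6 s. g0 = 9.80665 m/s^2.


ve = Isp * g0 = 788.6 * 9.80665 = 7733.524190 m/s
mass ratio = exp(dv/ve) = exp(2286.4/7733.524190) = 1.34399682
m_prop = m_dry * (mr - 1) = 1438.4 * (1.34399682 - 1)
m_prop = 494.8050 kg

494.8050 kg


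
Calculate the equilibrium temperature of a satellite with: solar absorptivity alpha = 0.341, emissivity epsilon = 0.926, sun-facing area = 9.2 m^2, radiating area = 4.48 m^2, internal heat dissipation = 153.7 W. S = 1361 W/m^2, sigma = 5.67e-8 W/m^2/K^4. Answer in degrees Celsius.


Numerator = alpha*S*A_sun + Q_int = 0.341*1361*9.2 + 153.7 = 4423.4292 W
Denominator = eps*sigma*A_rad = 0.926*5.67e-8*4.48 = 2.3521882e-07 W/K^4
T^4 = 1.8805592e+10 K^4
T = 370.3154 K = 97.1654 C

97.1654 degrees Celsius


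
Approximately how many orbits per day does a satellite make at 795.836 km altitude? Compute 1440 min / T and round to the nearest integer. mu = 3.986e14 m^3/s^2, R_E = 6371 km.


r = 7.166836e+06 m
T = 2*pi*sqrt(r^3/mu) = 6038.1295 s = 100.6355 min
revs/day = 1440 / 100.6355 = 14.3091
Rounded: 14 revolutions per day

14 revolutions per day


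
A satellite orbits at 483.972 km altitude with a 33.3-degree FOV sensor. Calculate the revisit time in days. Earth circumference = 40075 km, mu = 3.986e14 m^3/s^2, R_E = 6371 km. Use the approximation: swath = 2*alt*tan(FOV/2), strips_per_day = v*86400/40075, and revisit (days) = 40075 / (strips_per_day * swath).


swath = 2*483.972*tan(0.2905973) = 289.4766 km
v = sqrt(mu/r) = 7625.4557 m/s = 7.6255 km/s
strips/day = v*86400/40075 = 7.6255*86400/40075 = 16.4402
coverage/day = strips * swath = 16.4402 * 289.4766 = 4759.0420 km
revisit = 40075 / 4759.0420 = 8.4208 days

8.4208 days


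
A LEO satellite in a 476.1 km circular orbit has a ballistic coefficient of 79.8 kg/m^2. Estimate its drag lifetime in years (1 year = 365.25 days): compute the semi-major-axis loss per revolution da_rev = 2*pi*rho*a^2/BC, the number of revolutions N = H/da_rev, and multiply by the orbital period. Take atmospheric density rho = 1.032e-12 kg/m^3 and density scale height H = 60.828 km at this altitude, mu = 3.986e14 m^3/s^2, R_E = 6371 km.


a = R_E + alt = 6847.1000 km = 6.8471e+06 m
da_rev = 2*pi*rho*a^2/BC = 2*pi*1.032e-12*(6.8471e+06)^2/79.8 = 3.809518 m per revolution
N = H/da_rev = 60828.0000 m / 3.809518 m = 15967.3749 revolutions
P = 2*pi*sqrt(a^3/mu) = 5638.5992 s
lifetime = N*P = 15967.3749 * 5638.5992 = 9.0033628e+07 s = 1042.0559 days
years = 1042.0559 / 365.25 = 2.8530 years

2.8530 years


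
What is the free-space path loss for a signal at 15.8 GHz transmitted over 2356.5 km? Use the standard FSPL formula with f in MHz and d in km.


f = 15.8 GHz = 15800.0000 MHz
d = 2356.5 km
FSPL = 32.44 + 20*log10(15800.0000) + 20*log10(2356.5)
FSPL = 32.44 + 83.9731 + 67.4453
FSPL = 183.8585 dB

183.8585 dB


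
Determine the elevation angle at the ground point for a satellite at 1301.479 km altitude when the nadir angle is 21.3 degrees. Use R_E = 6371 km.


r = R_E + alt = 7672.4790 km
Law of sines in the satellite / Earth-center / ground-point triangle:
  sin(nadir)/R_E = sin(90 + el)/r  =>  cos(el) = (r/R_E)*sin(nadir)
cos(el) = (7672.4790 / 6371.0000) * sin(21.3 deg) = 0.4374568
el = arccos(0.4374568) = 64.0583 deg
(Earth-central angle = 90 - nadir - el = 4.6417 deg)

64.0583 degrees


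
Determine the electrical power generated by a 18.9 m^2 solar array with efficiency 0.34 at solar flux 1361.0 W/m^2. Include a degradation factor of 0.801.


P = area * eta * S * degradation
P = 18.9 * 0.34 * 1361.0 * 0.801
P = 7005.3746 W

7005.3746 W


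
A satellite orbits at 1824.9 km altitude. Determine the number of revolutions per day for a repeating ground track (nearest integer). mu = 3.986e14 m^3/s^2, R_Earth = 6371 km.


r = 8.1959e+06 m
T = 2*pi*sqrt(r^3/mu) = 7384.2467 s = 123.0708 min
revs/day = 1440 / 123.0708 = 11.7006
Rounded: 12 revolutions per day

12 revolutions per day


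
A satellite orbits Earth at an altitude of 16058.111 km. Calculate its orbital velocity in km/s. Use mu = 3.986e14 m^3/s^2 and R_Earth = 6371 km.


r = R_E + alt = 6371.0 + 16058.111 = 22429.1110 km = 2.2429111e+07 m
v = sqrt(mu/r) = sqrt(3.986e14 / 2.2429111e+07) = 4215.6313 m/s = 4.2156 km/s

4.2156 km/s


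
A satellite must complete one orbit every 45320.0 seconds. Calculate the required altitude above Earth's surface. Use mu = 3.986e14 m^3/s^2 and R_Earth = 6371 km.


T = 45320.0 s
r = (mu*T^2/(4*pi^2))^(1/3) = (3.986e14 * 45320.0^2 / (4*pi^2))^(1/3)
r = 2.7473825e+07 m = 27473.8245 km
alt = r - R_E = 27473.8245 - 6371 = 21102.8245 km

21102.8245 km


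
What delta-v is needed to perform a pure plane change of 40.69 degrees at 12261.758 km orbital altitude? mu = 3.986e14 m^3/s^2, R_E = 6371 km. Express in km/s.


r = 18632.7580 km = 1.8632758e+07 m
V = sqrt(mu/r) = 4625.1953 m/s
di = 40.69 deg = 0.7101745 rad
dV = 2*V*sin(di/2) = 2*4625.1953*sin(0.3550872)
dV = 3216.1033 m/s = 3.2161 km/s

3.2161 km/s


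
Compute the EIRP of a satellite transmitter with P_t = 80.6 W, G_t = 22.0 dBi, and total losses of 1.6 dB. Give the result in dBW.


Pt = 80.6 W = 19.0634 dBW
EIRP = Pt_dBW + Gt - losses = 19.0634 + 22.0 - 1.6 = 39.4634 dBW

39.4634 dBW


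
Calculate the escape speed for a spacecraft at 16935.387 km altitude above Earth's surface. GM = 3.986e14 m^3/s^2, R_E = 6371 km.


r = 6371.0 + 16935.387 = 23306.3870 km = 2.3306387e+07 m
v_esc = sqrt(2*mu/r) = sqrt(2*3.986e14 / 2.3306387e+07)
v_esc = 5848.5225 m/s = 5.8485 km/s

5.8485 km/s


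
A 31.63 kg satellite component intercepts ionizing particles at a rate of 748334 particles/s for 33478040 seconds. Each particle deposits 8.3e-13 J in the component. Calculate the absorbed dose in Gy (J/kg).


Total energy deposited = rate * time * E_per
  = 748334 * 33478040 * 8.3e-13 = 20.7938 J
Dose = E_total / mass = 20.7938 / 31.63
Dose = 0.6574071 Gy

0.6574 Gy


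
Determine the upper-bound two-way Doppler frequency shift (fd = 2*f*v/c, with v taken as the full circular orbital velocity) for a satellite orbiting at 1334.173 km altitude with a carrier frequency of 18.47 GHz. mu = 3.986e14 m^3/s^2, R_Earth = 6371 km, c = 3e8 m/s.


r = 7.705173e+06 m
v = sqrt(mu/r) = 7192.4599 m/s (worst-case radial velocity)
f = 18.47 GHz = 1.847e+10 Hz
fd = 2*f*v/c = 2*1.847e+10*7192.4599/3.0e+08
fd = 885631.5641 Hz

885631.5641 Hz


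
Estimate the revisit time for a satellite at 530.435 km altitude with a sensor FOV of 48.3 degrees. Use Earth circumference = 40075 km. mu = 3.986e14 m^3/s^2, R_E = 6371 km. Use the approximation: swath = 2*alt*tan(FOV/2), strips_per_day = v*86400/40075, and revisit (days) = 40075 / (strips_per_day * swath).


swath = 2*530.435*tan(0.421497) = 475.6615 km
v = sqrt(mu/r) = 7599.7437 m/s = 7.5997 km/s
strips/day = v*86400/40075 = 7.5997*86400/40075 = 16.3847
coverage/day = strips * swath = 16.3847 * 475.6615 = 7793.5837 km
revisit = 40075 / 7793.5837 = 5.1421 days

5.1421 days


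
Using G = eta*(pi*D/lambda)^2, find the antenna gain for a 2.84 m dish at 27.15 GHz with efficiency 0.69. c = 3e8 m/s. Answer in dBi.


lambda = c/f = 3e8 / 2.715e+10 = 0.01104972 m
G = eta*(pi*D/lambda)^2 = 0.69*(pi*2.84/0.01104972)^2
G = 449865.4856 (linear)
G = 10*log10(449865.4856) = 56.5308 dBi

56.5308 dBi


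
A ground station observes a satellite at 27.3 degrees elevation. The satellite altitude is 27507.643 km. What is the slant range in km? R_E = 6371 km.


h = 27507.643 km, el = 27.3 deg
d = -R_E*sin(el) + sqrt((R_E*sin(el))^2 + 2*R_E*h + h^2)
d = -6371.0000*sin(0.4764749) + sqrt((6371.0000*0.4586496)^2 + 2*6371.0000*27507.643 + 27507.643^2)
d = 30480.2074 km

30480.2074 km


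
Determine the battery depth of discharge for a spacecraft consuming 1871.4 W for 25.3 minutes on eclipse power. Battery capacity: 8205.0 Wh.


E_used = P * t / 60 = 1871.4 * 25.3 / 60 = 789.1070 Wh
DOD = E_used / E_total * 100 = 789.1070 / 8205.0 * 100
DOD = 9.6174 %

9.6174 %


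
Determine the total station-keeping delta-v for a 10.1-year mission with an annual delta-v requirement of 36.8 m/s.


dV = rate * years = 36.8 * 10.1
dV = 371.6800 m/s

371.6800 m/s


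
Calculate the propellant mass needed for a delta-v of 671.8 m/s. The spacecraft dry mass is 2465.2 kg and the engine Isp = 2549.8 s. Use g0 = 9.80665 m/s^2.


ve = Isp * g0 = 2549.8 * 9.80665 = 25004.996170 m/s
mass ratio = exp(dv/ve) = exp(671.8/25004.996170) = 1.02723079
m_prop = m_dry * (mr - 1) = 2465.2 * (1.02723079 - 1)
m_prop = 67.1294 kg

67.1294 kg


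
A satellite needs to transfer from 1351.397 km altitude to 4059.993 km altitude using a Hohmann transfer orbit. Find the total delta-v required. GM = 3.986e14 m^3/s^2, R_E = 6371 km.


r1 = 7722.3970 km = 7.722397e+06 m
r2 = 10430.9930 km = 1.0430993e+07 m
dv1 = sqrt(mu/r1)*(sqrt(2*r2/(r1+r2)) - 1) = 517.3532 m/s
dv2 = sqrt(mu/r2)*(1 - sqrt(2*r1/(r1+r2))) = 479.7909 m/s
total dv = |dv1| + |dv2| = 517.3532 + 479.7909 = 997.1441 m/s = 0.9971441 km/s

0.9971 km/s


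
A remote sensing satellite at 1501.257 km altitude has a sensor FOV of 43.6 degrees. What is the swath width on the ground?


FOV = 43.6 deg = 0.7609636 rad
swath = 2 * alt * tan(FOV/2) = 2 * 1501.257 * tan(0.3804818)
swath = 2 * 1501.257 * 0.3999715
swath = 1200.9199 km

1200.9199 km


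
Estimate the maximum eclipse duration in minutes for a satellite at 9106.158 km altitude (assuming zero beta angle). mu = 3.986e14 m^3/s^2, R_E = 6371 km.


r = 15477.1580 km
T = 319.3720 min
Eclipse fraction = arcsin(R_E/r)/pi = arcsin(6371.0000/15477.1580)/pi
= arcsin(0.4116389)/pi = 0.1350435
Eclipse duration = 0.1350435 * 319.3720 = 43.1291 min

43.1291 minutes


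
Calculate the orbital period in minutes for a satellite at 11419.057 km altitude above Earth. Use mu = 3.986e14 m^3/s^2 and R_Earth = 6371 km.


r = 17790.0570 km = 1.7790057e+07 m
T = 2*pi*sqrt(r^3/mu) = 2*pi*sqrt(5.6303063e+21 / 3.986e14)
T = 23614.4171 s = 393.5736 min

393.5736 minutes


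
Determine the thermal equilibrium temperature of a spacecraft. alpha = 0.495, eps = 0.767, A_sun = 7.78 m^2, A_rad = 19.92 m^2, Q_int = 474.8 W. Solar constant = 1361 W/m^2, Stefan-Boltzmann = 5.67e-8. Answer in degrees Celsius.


Numerator = alpha*S*A_sun + Q_int = 0.495*1361*7.78 + 474.8 = 5716.1471 W
Denominator = eps*sigma*A_rad = 0.767*5.67e-8*19.92 = 8.6629889e-07 W/K^4
T^4 = 6.5983544e+09 K^4
T = 285.0092 K = 11.8592 C

11.8592 degrees Celsius


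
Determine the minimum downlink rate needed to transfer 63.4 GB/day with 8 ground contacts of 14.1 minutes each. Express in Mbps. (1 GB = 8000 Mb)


total contact time = 8 * 14.1 * 60 = 6768.0000 s
data = 63.4 GB = 507200.0000 Mb
rate = 507200.0000 / 6768.0000 = 74.9409 Mbps

74.9409 Mbps


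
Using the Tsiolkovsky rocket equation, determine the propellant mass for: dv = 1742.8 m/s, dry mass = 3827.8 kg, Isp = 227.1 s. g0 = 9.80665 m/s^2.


ve = Isp * g0 = 227.1 * 9.80665 = 2227.090215 m/s
mass ratio = exp(dv/ve) = exp(1742.8/2227.090215) = 2.18703284
m_prop = m_dry * (mr - 1) = 3827.8 * (2.18703284 - 1)
m_prop = 4543.7243 kg

4543.7243 kg


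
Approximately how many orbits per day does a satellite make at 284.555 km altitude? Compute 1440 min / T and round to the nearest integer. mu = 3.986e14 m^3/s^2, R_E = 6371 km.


r = 6.655555e+06 m
T = 2*pi*sqrt(r^3/mu) = 5403.6553 s = 90.0609 min
revs/day = 1440 / 90.0609 = 15.9892
Rounded: 16 revolutions per day

16 revolutions per day


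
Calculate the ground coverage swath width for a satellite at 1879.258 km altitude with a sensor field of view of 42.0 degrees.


FOV = 42.0 deg = 0.7330383 rad
swath = 2 * alt * tan(FOV/2) = 2 * 1879.258 * tan(0.3665191)
swath = 2 * 1879.258 * 0.383864
swath = 1442.7591 km

1442.7591 km


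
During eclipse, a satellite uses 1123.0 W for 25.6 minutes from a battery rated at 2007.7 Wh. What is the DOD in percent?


E_used = P * t / 60 = 1123.0 * 25.6 / 60 = 479.1467 Wh
DOD = E_used / E_total * 100 = 479.1467 / 2007.7 * 100
DOD = 23.8655 %

23.8655 %


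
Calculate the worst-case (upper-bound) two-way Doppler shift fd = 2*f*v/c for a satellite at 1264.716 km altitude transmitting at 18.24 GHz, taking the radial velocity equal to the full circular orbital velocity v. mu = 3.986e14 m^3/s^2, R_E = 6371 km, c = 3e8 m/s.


r = 7.635716e+06 m
v = sqrt(mu/r) = 7225.0984 m/s (worst-case radial velocity)
f = 18.24 GHz = 1.824e+10 Hz
fd = 2*f*v/c = 2*1.824e+10*7225.0984/3.0e+08
fd = 878571.9603 Hz

878571.9603 Hz


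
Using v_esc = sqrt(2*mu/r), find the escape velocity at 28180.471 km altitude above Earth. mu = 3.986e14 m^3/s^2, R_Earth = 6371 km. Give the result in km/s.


r = 6371.0 + 28180.471 = 34551.4710 km = 3.4551471e+07 m
v_esc = sqrt(2*mu/r) = sqrt(2*3.986e14 / 3.4551471e+07)
v_esc = 4803.4179 m/s = 4.8034 km/s

4.8034 km/s


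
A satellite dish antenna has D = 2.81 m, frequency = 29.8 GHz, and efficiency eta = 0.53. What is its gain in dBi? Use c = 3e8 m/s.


lambda = c/f = 3e8 / 2.98e+10 = 0.01006711 m
G = eta*(pi*D/lambda)^2 = 0.53*(pi*2.81/0.01006711)^2
G = 407547.5376 (linear)
G = 10*log10(407547.5376) = 56.1018 dBi

56.1018 dBi


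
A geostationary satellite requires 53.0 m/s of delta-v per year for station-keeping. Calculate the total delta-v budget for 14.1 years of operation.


dV = rate * years = 53.0 * 14.1
dV = 747.3000 m/s

747.3000 m/s


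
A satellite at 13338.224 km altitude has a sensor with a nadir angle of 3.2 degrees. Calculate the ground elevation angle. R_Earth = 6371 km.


r = R_E + alt = 19709.2240 km
Law of sines in the satellite / Earth-center / ground-point triangle:
  sin(nadir)/R_E = sin(90 + el)/r  =>  cos(el) = (r/R_E)*sin(nadir)
cos(el) = (19709.2240 / 6371.0000) * sin(3.2 deg) = 0.1726885
el = arccos(0.1726885) = 80.0558 deg
(Earth-central angle = 90 - nadir - el = 6.7442 deg)

80.0558 degrees


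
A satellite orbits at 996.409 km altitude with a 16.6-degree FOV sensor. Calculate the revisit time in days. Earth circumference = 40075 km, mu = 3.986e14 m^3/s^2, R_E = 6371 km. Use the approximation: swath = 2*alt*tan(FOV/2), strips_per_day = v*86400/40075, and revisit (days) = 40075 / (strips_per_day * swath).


swath = 2*996.409*tan(0.1448623) = 290.7207 km
v = sqrt(mu/r) = 7355.4840 m/s = 7.3555 km/s
strips/day = v*86400/40075 = 7.3555*86400/40075 = 15.8581
coverage/day = strips * swath = 15.8581 * 290.7207 = 4610.2814 km
revisit = 40075 / 4610.2814 = 8.6925 days

8.6925 days


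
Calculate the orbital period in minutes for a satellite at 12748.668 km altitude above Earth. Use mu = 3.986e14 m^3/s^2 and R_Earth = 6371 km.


r = 19119.6680 km = 1.9119668e+07 m
T = 2*pi*sqrt(r^3/mu) = 2*pi*sqrt(6.9894184e+21 / 3.986e14)
T = 26310.6599 s = 438.5110 min

438.5110 minutes


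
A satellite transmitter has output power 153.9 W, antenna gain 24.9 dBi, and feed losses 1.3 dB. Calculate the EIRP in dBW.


Pt = 153.9 W = 21.8724 dBW
EIRP = Pt_dBW + Gt - losses = 21.8724 + 24.9 - 1.3 = 45.4724 dBW

45.4724 dBW


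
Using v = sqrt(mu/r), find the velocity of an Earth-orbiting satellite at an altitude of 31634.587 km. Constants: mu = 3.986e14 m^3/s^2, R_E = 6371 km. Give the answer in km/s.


r = R_E + alt = 6371.0 + 31634.587 = 38005.5870 km = 3.8005587e+07 m
v = sqrt(mu/r) = sqrt(3.986e14 / 3.8005587e+07) = 3238.5076 m/s = 3.2385 km/s

3.2385 km/s


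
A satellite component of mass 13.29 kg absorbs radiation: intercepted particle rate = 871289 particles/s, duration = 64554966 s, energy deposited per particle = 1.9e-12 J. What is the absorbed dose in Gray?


Total energy deposited = rate * time * E_per
  = 871289 * 64554966 * 1.9e-12 = 106.8675 J
Dose = E_total / mass = 106.8675 / 13.29
Dose = 8.0412 Gy

8.0412 Gy


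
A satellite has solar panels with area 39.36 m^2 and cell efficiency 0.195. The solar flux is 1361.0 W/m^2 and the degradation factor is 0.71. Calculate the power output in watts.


P = area * eta * S * degradation
P = 39.36 * 0.195 * 1361.0 * 0.71
P = 7416.6225 W

7416.6225 W


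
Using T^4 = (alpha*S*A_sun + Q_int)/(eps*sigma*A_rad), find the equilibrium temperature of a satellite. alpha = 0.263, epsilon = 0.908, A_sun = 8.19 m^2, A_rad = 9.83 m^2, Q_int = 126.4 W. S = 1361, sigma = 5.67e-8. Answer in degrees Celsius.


Numerator = alpha*S*A_sun + Q_int = 0.263*1361*8.19 + 126.4 = 3057.9532 W
Denominator = eps*sigma*A_rad = 0.908*5.67e-8*9.83 = 5.0608379e-07 W/K^4
T^4 = 6.0423852e+09 K^4
T = 278.8060 K = 5.6560 C

5.6560 degrees Celsius


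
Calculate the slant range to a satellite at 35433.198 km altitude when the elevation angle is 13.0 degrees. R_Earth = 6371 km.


h = 35433.198 km, el = 13.0 deg
d = -R_E*sin(el) + sqrt((R_E*sin(el))^2 + 2*R_E*h + h^2)
d = -6371.0000*sin(0.2268928) + sqrt((6371.0000*0.2249511)^2 + 2*6371.0000*35433.198 + 35433.198^2)
d = 39907.5587 km

39907.5587 km


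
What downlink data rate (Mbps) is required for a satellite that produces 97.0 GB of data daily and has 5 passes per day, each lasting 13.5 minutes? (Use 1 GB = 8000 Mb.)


total contact time = 5 * 13.5 * 60 = 4050.0000 s
data = 97.0 GB = 776000.0000 Mb
rate = 776000.0000 / 4050.0000 = 191.6049 Mbps

191.6049 Mbps


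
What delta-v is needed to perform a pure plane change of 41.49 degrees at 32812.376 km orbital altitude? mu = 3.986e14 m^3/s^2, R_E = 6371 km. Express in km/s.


r = 39183.3760 km = 3.9183376e+07 m
V = sqrt(mu/r) = 3189.4641 m/s
di = 41.49 deg = 0.7241371 rad
dV = 2*V*sin(di/2) = 2*3189.4641*sin(0.3620686)
dV = 2259.4765 m/s = 2.2595 km/s

2.2595 km/s


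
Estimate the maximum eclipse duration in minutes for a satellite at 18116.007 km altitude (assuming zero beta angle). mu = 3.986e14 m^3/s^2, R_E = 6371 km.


r = 24487.0070 km
T = 635.5702 min
Eclipse fraction = arcsin(R_E/r)/pi = arcsin(6371.0000/24487.0070)/pi
= arcsin(0.2601788)/pi = 0.08378151
Eclipse duration = 0.08378151 * 635.5702 = 53.2490 min

53.2490 minutes


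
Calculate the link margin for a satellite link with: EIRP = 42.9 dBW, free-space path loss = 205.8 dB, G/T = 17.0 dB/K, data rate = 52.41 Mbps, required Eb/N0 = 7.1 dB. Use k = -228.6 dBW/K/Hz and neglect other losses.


C/N0 = EIRP - FSPL + G/T - k = 42.9 - 205.8 + 17.0 - (-228.6)
C/N0 = 82.7000 dB-Hz
R_b = 52.41 Mbps = 5.241e+07 bps -> 10*log10(R_b) = 77.1941 dB-Hz
Eb/N0 = C/N0 - 10*log10(R_b) = 82.7000 - 77.1941 = 5.5059 dB
Margin = Eb/N0 - Eb/N0_req = 5.5059 - 7.1 = -1.5941 dB (negative margin: link does not close)

-1.5941 dB


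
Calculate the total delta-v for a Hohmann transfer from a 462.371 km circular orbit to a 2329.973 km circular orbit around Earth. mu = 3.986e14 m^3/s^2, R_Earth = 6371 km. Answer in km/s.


r1 = 6833.3710 km = 6.833371e+06 m
r2 = 8700.9730 km = 8.700973e+06 m
dv1 = sqrt(mu/r1)*(sqrt(2*r2/(r1+r2)) - 1) = 446.0787 m/s
dv2 = sqrt(mu/r2)*(1 - sqrt(2*r1/(r1+r2))) = 419.8851 m/s
total dv = |dv1| + |dv2| = 446.0787 + 419.8851 = 865.9638 m/s = 0.8659638 km/s

0.8660 km/s


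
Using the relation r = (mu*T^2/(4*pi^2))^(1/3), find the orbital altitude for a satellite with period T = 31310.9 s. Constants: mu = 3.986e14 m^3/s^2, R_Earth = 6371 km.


T = 31310.9 s
r = (mu*T^2/(4*pi^2))^(1/3) = (3.986e14 * 31310.9^2 / (4*pi^2))^(1/3)
r = 2.1471195e+07 m = 21471.1952 km
alt = r - R_E = 21471.1952 - 6371 = 15100.1952 km

15100.1952 km


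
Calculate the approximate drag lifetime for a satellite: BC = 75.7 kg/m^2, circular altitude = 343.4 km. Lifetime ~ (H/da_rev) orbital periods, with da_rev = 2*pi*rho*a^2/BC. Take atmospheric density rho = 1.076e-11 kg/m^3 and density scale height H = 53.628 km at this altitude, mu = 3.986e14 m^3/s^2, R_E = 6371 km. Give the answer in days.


a = R_E + alt = 6714.4000 km = 6.7144e+06 m
da_rev = 2*pi*rho*a^2/BC = 2*pi*1.076e-11*(6.7144e+06)^2/75.7 = 40.263422 m per revolution
N = H/da_rev = 53628.0000 m / 40.263422 m = 1331.9285 revolutions
P = 2*pi*sqrt(a^3/mu) = 5475.4780 s
lifetime = N*P = 1331.9285 * 5475.4780 = 7.2929453e+06 s = 84.4091 days

84.4091 days


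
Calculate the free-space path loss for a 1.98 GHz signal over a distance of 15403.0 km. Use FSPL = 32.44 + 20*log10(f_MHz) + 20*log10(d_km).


f = 1.98 GHz = 1980.0000 MHz
d = 15403.0 km
FSPL = 32.44 + 20*log10(1980.0000) + 20*log10(15403.0)
FSPL = 32.44 + 65.9333 + 83.7521
FSPL = 182.1254 dB

182.1254 dB


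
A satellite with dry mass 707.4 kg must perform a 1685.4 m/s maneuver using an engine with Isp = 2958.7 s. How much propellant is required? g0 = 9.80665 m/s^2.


ve = Isp * g0 = 2958.7 * 9.80665 = 29014.935355 m/s
mass ratio = exp(dv/ve) = exp(1685.4/29014.935355) = 1.05980754
m_prop = m_dry * (mr - 1) = 707.4 * (1.05980754 - 1)
m_prop = 42.3079 kg

42.3079 kg


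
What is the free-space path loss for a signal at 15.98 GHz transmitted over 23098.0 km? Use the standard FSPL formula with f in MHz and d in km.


f = 15.98 GHz = 15980.0000 MHz
d = 23098.0 km
FSPL = 32.44 + 20*log10(15980.0000) + 20*log10(23098.0)
FSPL = 32.44 + 84.0715 + 87.2715
FSPL = 203.7830 dB

203.7830 dB
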